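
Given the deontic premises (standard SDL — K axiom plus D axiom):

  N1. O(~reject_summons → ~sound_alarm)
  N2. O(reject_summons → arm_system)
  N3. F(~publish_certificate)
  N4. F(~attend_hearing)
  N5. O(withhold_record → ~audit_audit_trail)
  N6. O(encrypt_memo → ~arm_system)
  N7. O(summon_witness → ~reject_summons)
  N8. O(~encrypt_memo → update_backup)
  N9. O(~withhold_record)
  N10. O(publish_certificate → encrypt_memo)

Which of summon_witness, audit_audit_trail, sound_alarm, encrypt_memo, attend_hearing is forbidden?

sound_alarm

Premise 3 is F(~publish_certificate), i.e. O(publish_certificate).
Applying K to premise 10 (O(publish_certificate → encrypt_memo)) and O(publish_certificate) yields O(encrypt_memo).
Premise 6 is O(encrypt_memo → ~arm_system); since O(encrypt_memo), deontic closure gives O(~arm_system).
Premise 2, O(reject_summons → arm_system), contraposes to O(~arm_system → ~reject_summons); with O(~arm_system) we get O(~reject_summons).
Applying K to premise 1 (O(~reject_summons → ~sound_alarm)) and O(~reject_summons) yields O(~sound_alarm).
So O(~sound_alarm) holds, i.e. sound_alarm is forbidden. None of the other listed options is forbidden under the premises.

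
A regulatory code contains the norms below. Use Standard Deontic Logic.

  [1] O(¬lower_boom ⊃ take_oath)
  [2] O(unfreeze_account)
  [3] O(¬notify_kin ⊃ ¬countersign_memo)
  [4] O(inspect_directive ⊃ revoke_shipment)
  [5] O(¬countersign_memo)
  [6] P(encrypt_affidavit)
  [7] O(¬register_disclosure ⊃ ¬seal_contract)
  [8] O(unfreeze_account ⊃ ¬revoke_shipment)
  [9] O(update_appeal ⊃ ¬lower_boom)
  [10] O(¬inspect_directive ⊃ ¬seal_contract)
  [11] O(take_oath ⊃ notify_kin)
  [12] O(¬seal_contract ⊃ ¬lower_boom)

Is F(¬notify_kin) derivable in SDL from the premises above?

Yes

From premise 2 we have O(unfreeze_account).
From O(unfreeze_account) and premise 8, O(unfreeze_account ⊃ ¬revoke_shipment), we obtain O(¬revoke_shipment).
Premise 4 is O(inspect_directive ⊃ revoke_shipment); contrapositively O(¬revoke_shipment ⊃ ¬inspect_directive). Since O(¬revoke_shipment) holds, K gives O(¬inspect_directive).
From O(¬inspect_directive) and premise 10, O(¬inspect_directive ⊃ ¬seal_contract), we obtain O(¬seal_contract).
Applying K to premise 12 (O(¬seal_contract ⊃ ¬lower_boom)) and O(¬seal_contract) yields O(¬lower_boom).
Premise 1 is O(¬lower_boom ⊃ take_oath); since O(¬lower_boom), deontic closure gives O(take_oath).
With premise 11, O(take_oath ⊃ notify_kin), the K-axiom yields O(notify_kin).
Premises 3, 5, 6, 7, 9 do not contribute to this derivation.
So O(notify_kin) holds, i.e. F(¬notify_kin). The claim follows.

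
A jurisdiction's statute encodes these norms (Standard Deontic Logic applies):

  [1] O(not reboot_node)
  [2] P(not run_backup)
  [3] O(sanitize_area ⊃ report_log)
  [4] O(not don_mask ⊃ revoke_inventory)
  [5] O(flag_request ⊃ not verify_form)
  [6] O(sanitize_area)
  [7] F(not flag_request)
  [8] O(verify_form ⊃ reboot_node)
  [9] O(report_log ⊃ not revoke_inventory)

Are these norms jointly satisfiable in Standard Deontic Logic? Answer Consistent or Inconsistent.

Premise 8 is O(verify_form ⊃ reboot_node), but O(verify_form) is not derivable from the premises, so it does not yield O(reboot_node).
So O(reboot_node) is not derivable, and the apparent clash with O(not reboot_node) does not arise.
A world satisfying every obligation exists (e.g. don_mask=true, flag_request=true, reboot_node=false, report_log=true, revoke_inventory=false, run_backup=false, sanitize_area=true, verify_form=false); no atom is both obligatory and forbidden, so the set is consistent.

Consistent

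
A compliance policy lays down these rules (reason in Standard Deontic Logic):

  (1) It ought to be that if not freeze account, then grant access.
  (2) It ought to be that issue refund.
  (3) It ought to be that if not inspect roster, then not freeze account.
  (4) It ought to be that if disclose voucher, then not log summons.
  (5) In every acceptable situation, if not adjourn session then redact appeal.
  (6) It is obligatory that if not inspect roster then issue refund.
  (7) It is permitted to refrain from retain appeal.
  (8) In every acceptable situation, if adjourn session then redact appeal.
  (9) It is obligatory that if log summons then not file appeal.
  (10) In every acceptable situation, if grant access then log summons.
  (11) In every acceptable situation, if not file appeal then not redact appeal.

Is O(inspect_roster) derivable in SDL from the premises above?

Yes

Premises 8 and 5 are O(adjourn_session → redact_appeal) and O(¬adjourn_session → redact_appeal); every ideal world satisfies adjourn_session or ¬adjourn_session, so in either case redact_appeal holds — hence O(redact_appeal).
The contrapositive of premise 11 (O(¬file_appeal → ¬redact_appeal)) is O(redact_appeal → file_appeal), and O(redact_appeal) is already established, so O(file_appeal).
The contrapositive of premise 9 (O(log_summons → ¬file_appeal)) is O(file_appeal → ¬log_summons), and O(file_appeal) is already established, so O(¬log_summons).
The contrapositive of premise 10 (O(grant_access → log_summons)) is O(¬log_summons → ¬grant_access), and O(¬log_summons) is already established, so O(¬grant_access).
The contrapositive of premise 1 (O(¬freeze_account → grant_access)) is O(¬grant_access → freeze_account), and O(¬grant_access) is already established, so O(freeze_account).
Premise 3 is O(¬inspect_roster → ¬freeze_account); contrapositively O(freeze_account → inspect_roster). Since O(freeze_account) holds, K gives O(inspect_roster).
Premises 2, 4, 6, 7 do not contribute to this derivation.
So O(inspect_roster) follows.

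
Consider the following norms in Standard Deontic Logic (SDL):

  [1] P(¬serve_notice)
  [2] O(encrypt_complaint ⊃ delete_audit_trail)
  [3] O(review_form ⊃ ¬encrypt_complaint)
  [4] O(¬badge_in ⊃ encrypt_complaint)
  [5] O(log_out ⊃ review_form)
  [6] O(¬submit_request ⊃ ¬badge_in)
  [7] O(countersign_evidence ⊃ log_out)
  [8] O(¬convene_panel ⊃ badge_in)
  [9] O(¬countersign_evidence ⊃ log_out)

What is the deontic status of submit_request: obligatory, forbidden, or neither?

Obligatory

By case analysis on ¬countersign_evidence: premise 9 gives O(¬countersign_evidence ⊃ log_out) and premise 7 gives O(countersign_evidence ⊃ log_out), so O(log_out) either way.
From O(log_out) and premise 5, O(log_out ⊃ review_form), we obtain O(review_form).
From O(review_form) and premise 3, O(review_form ⊃ ¬encrypt_complaint), we obtain O(¬encrypt_complaint).
Premise 4, O(¬badge_in ⊃ encrypt_complaint), contraposes to O(¬encrypt_complaint ⊃ badge_in); with O(¬encrypt_complaint) we get O(badge_in).
Premise 6, O(¬submit_request ⊃ ¬badge_in), contraposes to O(badge_in ⊃ submit_request); with O(badge_in) we get O(submit_request).
Premises 1, 2, 8 do not contribute to this derivation.
Hence submit_request is obligatory.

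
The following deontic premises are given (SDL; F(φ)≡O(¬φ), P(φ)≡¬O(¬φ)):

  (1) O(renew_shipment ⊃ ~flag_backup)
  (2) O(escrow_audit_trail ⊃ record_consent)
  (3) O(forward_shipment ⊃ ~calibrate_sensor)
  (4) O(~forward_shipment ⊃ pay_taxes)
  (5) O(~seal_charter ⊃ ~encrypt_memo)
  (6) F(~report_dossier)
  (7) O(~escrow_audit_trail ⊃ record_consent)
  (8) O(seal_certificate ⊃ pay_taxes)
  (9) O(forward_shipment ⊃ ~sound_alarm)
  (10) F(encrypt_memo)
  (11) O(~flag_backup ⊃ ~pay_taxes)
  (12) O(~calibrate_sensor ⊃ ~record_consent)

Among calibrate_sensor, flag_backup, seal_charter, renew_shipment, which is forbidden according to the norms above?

renew_shipment

Premises 2 and 7 cover both cases: O(escrow_audit_trail ⊃ record_consent) and O(~escrow_audit_trail ⊃ record_consent). Since escrow_audit_trail ∨ ~escrow_audit_trail is a tautology, O(record_consent) follows.
The contrapositive of premise 12 (O(~calibrate_sensor ⊃ ~record_consent)) is O(record_consent ⊃ calibrate_sensor), and O(record_consent) is already established, so O(calibrate_sensor).
Premise 3, O(forward_shipment ⊃ ~calibrate_sensor), contraposes to O(calibrate_sensor ⊃ ~forward_shipment); with O(calibrate_sensor) we get O(~forward_shipment).
Premise 4 is O(~forward_shipment ⊃ pay_taxes); since O(~forward_shipment), deontic closure gives O(pay_taxes).
Premise 11, O(~flag_backup ⊃ ~pay_taxes), contraposes to O(pay_taxes ⊃ flag_backup); with O(pay_taxes) we get O(flag_backup).
The contrapositive of premise 1 (O(renew_shipment ⊃ ~flag_backup)) is O(flag_backup ⊃ ~renew_shipment), and O(flag_backup) is already established, so O(~renew_shipment).
So O(~renew_shipment) holds, i.e. renew_shipment is forbidden. None of the other listed options is forbidden under the premises.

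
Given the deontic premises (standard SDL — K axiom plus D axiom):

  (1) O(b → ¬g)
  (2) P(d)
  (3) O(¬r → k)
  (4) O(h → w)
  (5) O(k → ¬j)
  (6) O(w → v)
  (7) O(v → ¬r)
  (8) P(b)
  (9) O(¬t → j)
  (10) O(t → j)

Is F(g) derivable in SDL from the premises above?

Premise 1 is O(b → ¬g), but O(b) is not derivable from the premises (the permission P(b) asserts only ¬O(¬b), not O(b)), so it does not yield O(¬g).
No other premise forces O(¬g). An ideal world satisfying every premise can still have g true, so F(g) is not derivable.

No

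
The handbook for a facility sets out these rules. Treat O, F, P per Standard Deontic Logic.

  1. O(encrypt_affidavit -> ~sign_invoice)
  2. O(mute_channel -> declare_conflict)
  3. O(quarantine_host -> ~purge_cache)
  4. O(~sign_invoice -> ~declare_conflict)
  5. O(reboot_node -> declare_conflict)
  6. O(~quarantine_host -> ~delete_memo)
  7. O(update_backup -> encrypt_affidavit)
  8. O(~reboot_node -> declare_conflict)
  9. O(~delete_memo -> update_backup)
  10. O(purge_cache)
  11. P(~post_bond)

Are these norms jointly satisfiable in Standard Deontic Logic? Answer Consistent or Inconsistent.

By case analysis on ~reboot_node: premise 8 gives O(~reboot_node -> declare_conflict) and premise 5 gives O(reboot_node -> declare_conflict), so O(declare_conflict) either way.
Premise 4, O(~sign_invoice -> ~declare_conflict), contraposes to O(declare_conflict -> sign_invoice); with O(declare_conflict) we get O(sign_invoice).
Premise 1, O(encrypt_affidavit -> ~sign_invoice), contraposes to O(sign_invoice -> ~encrypt_affidavit); with O(sign_invoice) we get O(~encrypt_affidavit).
Premise 7 is O(update_backup -> encrypt_affidavit); contrapositively O(~encrypt_affidavit -> ~update_backup). Since O(~encrypt_affidavit) holds, K gives O(~update_backup).
Premise 9, O(~delete_memo -> update_backup), contraposes to O(~update_backup -> delete_memo); with O(~update_backup) we get O(delete_memo).
Premise 6 is O(~quarantine_host -> ~delete_memo); contrapositively O(delete_memo -> quarantine_host). Since O(delete_memo) holds, K gives O(quarantine_host).
From O(quarantine_host) and premise 3, O(quarantine_host -> ~purge_cache), we obtain O(~purge_cache).
Yet premise 10 states O(purge_cache).
We now have both O(~purge_cache) and O(purge_cache) — purge_cache is simultaneously obligatory and forbidden, violating the D-axiom.

Inconsistent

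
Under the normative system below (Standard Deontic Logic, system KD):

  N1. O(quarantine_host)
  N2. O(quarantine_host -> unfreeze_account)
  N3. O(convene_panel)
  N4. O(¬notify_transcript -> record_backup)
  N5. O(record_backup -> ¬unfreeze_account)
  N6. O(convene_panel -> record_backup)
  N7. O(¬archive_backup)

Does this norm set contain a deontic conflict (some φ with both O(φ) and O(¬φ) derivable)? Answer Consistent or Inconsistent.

From premise 3 we have O(convene_panel).
Premise 6 is O(convene_panel -> record_backup); since O(convene_panel), deontic closure gives O(record_backup).
From O(record_backup) and premise 5, O(record_backup -> ¬unfreeze_account), we obtain O(¬unfreeze_account).
The contrapositive of premise 2 (O(quarantine_host -> unfreeze_account)) is O(¬unfreeze_account -> ¬quarantine_host), and O(¬unfreeze_account) is already established, so O(¬quarantine_host).
Yet premise 1 states O(quarantine_host).
We now have both O(¬quarantine_host) and O(quarantine_host) — quarantine_host is simultaneously obligatory and forbidden, violating the D-axiom.

Inconsistent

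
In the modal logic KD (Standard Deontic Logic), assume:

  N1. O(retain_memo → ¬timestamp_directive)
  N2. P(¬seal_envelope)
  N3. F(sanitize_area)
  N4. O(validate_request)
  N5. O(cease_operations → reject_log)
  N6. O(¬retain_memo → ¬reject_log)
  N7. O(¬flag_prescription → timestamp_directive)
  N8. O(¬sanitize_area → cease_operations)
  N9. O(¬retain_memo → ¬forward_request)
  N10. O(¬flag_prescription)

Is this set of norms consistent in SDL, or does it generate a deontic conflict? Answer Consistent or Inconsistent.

Inconsistent

Premise 3 is F(sanitize_area), i.e. O(¬sanitize_area).
From O(¬sanitize_area) and premise 8, O(¬sanitize_area → cease_operations), we obtain O(cease_operations).
With premise 5, O(cease_operations → reject_log), the K-axiom yields O(reject_log).
The contrapositive of premise 6 (O(¬retain_memo → ¬reject_log)) is O(reject_log → retain_memo), and O(reject_log) is already established, so O(retain_memo).
Applying K to premise 1 (O(retain_memo → ¬timestamp_directive)) and O(retain_memo) yields O(¬timestamp_directive).
Premise 7 is O(¬flag_prescription → timestamp_directive); contrapositively O(¬timestamp_directive → flag_prescription). Since O(¬timestamp_directive) holds, K gives O(flag_prescription).
However, premise 10 gives O(¬flag_prescription).
We now have both O(flag_prescription) and O(¬flag_prescription) — flag_prescription is simultaneously obligatory and forbidden, violating the D-axiom.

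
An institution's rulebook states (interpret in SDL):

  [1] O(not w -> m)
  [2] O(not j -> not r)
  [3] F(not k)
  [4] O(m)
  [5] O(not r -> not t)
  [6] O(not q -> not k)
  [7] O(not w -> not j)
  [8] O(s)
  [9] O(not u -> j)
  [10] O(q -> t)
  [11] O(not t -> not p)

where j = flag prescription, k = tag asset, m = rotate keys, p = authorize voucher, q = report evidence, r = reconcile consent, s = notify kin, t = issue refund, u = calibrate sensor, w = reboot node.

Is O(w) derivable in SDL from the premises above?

Premise 3, F(not k), is equivalent to O(k).
Premise 6 is O(not q -> not k); contrapositively O(k -> q). Since O(k) holds, K gives O(q).
Applying K to premise 10 (O(q -> t)) and O(q) yields O(t).
Premise 5 is O(not r -> not t); contrapositively O(t -> r). Since O(t) holds, K gives O(r).
Premise 2 is O(not j -> not r); contrapositively O(r -> j). Since O(r) holds, K gives O(j).
The contrapositive of premise 7 (O(not w -> not j)) is O(j -> w), and O(j) is already established, so O(w).
Premises 1, 4, 8, 9, 11 do not contribute to this derivation.
So O(w) follows.

Yes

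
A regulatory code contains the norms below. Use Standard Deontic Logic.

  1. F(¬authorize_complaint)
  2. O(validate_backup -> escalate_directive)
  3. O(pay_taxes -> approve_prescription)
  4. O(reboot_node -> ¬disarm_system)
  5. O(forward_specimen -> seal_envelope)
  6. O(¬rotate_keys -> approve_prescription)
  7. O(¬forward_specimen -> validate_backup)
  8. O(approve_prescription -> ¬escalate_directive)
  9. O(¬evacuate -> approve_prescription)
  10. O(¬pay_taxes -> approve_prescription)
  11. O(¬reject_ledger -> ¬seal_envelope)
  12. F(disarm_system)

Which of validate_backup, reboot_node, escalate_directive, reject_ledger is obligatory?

By case analysis on ¬pay_taxes: premise 10 gives O(¬pay_taxes -> approve_prescription) and premise 3 gives O(pay_taxes -> approve_prescription), so O(approve_prescription) either way.
Premise 8 is O(approve_prescription -> ¬escalate_directive); since O(approve_prescription), deontic closure gives O(¬escalate_directive).
The contrapositive of premise 2 (O(validate_backup -> escalate_directive)) is O(¬escalate_directive -> ¬validate_backup), and O(¬escalate_directive) is already established, so O(¬validate_backup).
The contrapositive of premise 7 (O(¬forward_specimen -> validate_backup)) is O(¬validate_backup -> forward_specimen), and O(¬validate_backup) is already established, so O(forward_specimen).
With premise 5, O(forward_specimen -> seal_envelope), the K-axiom yields O(seal_envelope).
Premise 11 is O(¬reject_ledger -> ¬seal_envelope); contrapositively O(seal_envelope -> reject_ledger). Since O(seal_envelope) holds, K gives O(reject_ledger).
So O(reject_ledger) holds — reject_ledger is obligatory. None of the other listed options is made obligatory by any chain of premises.

reject_ledger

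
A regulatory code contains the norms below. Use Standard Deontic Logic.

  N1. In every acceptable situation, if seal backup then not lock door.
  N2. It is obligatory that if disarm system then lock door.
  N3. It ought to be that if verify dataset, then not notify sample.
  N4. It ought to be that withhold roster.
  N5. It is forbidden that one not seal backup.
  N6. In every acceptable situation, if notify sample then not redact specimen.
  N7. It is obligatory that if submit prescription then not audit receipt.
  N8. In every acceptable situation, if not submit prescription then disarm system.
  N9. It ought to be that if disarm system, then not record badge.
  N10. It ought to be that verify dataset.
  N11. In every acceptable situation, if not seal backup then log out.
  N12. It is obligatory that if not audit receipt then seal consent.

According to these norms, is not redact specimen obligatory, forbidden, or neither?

Neither

Premise 6 is O(notify_sample → ¬redact_specimen), but O(notify_sample) is not derivable from the premises, so it does not yield O(¬redact_specimen).
No premise or chain of K-axiom applications forces O(¬redact_specimen), and none forces O(redact_specimen). So ¬redact_specimen is neither obligatory nor forbidden under these norms.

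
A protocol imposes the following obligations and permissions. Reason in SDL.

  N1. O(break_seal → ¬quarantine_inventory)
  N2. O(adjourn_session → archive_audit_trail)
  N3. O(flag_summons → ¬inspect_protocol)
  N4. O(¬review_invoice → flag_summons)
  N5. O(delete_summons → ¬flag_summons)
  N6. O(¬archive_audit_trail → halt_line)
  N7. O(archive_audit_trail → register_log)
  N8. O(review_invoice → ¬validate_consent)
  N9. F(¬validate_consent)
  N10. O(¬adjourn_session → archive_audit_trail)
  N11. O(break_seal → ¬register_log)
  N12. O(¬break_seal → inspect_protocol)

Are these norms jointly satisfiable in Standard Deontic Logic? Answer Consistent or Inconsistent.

Premises 10 and 2 are O(¬adjourn_session → archive_audit_trail) and O(adjourn_session → archive_audit_trail); every ideal world satisfies ¬adjourn_session or adjourn_session, so in either case archive_audit_trail holds — hence O(archive_audit_trail).
Premise 7 is O(archive_audit_trail → register_log); since O(archive_audit_trail), deontic closure gives O(register_log).
Premise 11 is O(break_seal → ¬register_log); contrapositively O(register_log → ¬break_seal). Since O(register_log) holds, K gives O(¬break_seal).
Applying K to premise 12 (O(¬break_seal → inspect_protocol)) and O(¬break_seal) yields O(inspect_protocol).
Premise 3, O(flag_summons → ¬inspect_protocol), contraposes to O(inspect_protocol → ¬flag_summons); with O(inspect_protocol) we get O(¬flag_summons).
Premise 4 is O(¬review_invoice → flag_summons); contrapositively O(¬flag_summons → review_invoice). Since O(¬flag_summons) holds, K gives O(review_invoice).
Premise 8 is O(review_invoice → ¬validate_consent); since O(review_invoice), deontic closure gives O(¬validate_consent).
However, F(¬validate_consent) at premise 9 amounts to O(validate_consent).
We now have both O(¬validate_consent) and O(validate_consent) — validate_consent is simultaneously obligatory and forbidden, violating the D-axiom.

Inconsistent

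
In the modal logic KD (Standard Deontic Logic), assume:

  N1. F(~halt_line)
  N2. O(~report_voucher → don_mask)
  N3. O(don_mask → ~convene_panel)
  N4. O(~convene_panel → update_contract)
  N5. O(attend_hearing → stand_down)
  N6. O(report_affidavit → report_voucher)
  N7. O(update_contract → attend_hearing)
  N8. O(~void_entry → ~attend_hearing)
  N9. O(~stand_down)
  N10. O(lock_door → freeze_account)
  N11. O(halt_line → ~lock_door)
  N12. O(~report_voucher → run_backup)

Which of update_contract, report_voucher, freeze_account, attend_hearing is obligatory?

Premise 9 states O(~stand_down) outright.
Premise 5 is O(attend_hearing → stand_down); contrapositively O(~stand_down → ~attend_hearing). Since O(~stand_down) holds, K gives O(~attend_hearing).
Premise 7, O(update_contract → attend_hearing), contraposes to O(~attend_hearing → ~update_contract); with O(~attend_hearing) we get O(~update_contract).
Premise 4 is O(~convene_panel → update_contract); contrapositively O(~update_contract → convene_panel). Since O(~update_contract) holds, K gives O(convene_panel).
Premise 3, O(don_mask → ~convene_panel), contraposes to O(convene_panel → ~don_mask); with O(convene_panel) we get O(~don_mask).
Premise 2 is O(~report_voucher → don_mask); contrapositively O(~don_mask → report_voucher). Since O(~don_mask) holds, K gives O(report_voucher).
So O(report_voucher) holds — report_voucher is obligatory. None of the other listed options is made obligatory by any chain of premises.

report_voucher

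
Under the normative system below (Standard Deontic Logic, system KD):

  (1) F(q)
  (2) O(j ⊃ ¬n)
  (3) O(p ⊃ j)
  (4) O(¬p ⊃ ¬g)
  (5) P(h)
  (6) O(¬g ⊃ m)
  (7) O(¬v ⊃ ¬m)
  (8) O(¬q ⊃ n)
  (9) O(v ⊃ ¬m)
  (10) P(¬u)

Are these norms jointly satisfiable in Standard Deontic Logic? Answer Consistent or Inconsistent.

Premises 7 and 9 are O(¬v ⊃ ¬m) and O(v ⊃ ¬m); every ideal world satisfies ¬v or v, so in either case ¬m holds — hence O(¬m).
The contrapositive of premise 6 (O(¬g ⊃ m)) is O(¬m ⊃ g), and O(¬m) is already established, so O(g).
Premise 4, O(¬p ⊃ ¬g), contraposes to O(g ⊃ p); with O(g) we get O(p).
Applying K to premise 3 (O(p ⊃ j)) and O(p) yields O(j).
Premise 2 is O(j ⊃ ¬n); since O(j), deontic closure gives O(¬n).
Premise 8, O(¬q ⊃ n), contraposes to O(¬n ⊃ q); with O(¬n) we get O(q).
However, F(q) at premise 1 amounts to O(¬q).
We now have both O(q) and O(¬q) — q is simultaneously obligatory and forbidden, violating the D-axiom.

Inconsistent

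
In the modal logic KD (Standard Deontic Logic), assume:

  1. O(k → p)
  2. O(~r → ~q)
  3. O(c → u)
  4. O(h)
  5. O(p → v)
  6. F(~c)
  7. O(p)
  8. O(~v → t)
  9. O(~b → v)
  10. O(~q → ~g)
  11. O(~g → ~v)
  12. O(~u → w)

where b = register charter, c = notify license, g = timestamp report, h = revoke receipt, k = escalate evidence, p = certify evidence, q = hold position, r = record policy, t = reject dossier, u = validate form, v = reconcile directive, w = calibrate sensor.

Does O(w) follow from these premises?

No

Premise 12 is O(~u → w), but O(~u) is not derivable from the premises, so it does not yield O(w).
No other premise forces O(w). An ideal world satisfying every premise can still have w false, so O(w) is not derivable.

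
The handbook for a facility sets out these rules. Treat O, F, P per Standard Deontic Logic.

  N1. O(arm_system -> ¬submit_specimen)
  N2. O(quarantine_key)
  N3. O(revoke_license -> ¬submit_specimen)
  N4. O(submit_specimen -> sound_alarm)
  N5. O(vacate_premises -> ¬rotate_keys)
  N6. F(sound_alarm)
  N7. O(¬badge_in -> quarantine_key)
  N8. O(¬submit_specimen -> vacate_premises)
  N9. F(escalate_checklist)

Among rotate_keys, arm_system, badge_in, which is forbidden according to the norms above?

rotate_keys

Premise 6, F(sound_alarm), is equivalent to O(¬sound_alarm).
Premise 4, O(submit_specimen -> sound_alarm), contraposes to O(¬sound_alarm -> ¬submit_specimen); with O(¬sound_alarm) we get O(¬submit_specimen).
With premise 8, O(¬submit_specimen -> vacate_premises), the K-axiom yields O(vacate_premises).
Applying K to premise 5 (O(vacate_premises -> ¬rotate_keys)) and O(vacate_premises) yields O(¬rotate_keys).
So O(¬rotate_keys) holds, i.e. rotate_keys is forbidden. None of the other listed options is forbidden under the premises.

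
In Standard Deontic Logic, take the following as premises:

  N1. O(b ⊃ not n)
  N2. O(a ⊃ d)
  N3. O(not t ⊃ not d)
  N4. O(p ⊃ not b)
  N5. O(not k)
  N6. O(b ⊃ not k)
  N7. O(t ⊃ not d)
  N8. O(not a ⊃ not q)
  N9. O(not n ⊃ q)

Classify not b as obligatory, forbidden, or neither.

By case analysis on not t: premise 3 gives O(not t ⊃ not d) and premise 7 gives O(t ⊃ not d), so O(not d) either way.
Premise 2, O(a ⊃ d), contraposes to O(not d ⊃ not a); with O(not d) we get O(not a).
Premise 8 is O(not a ⊃ not q); since O(not a), deontic closure gives O(not q).
The contrapositive of premise 9 (O(not n ⊃ q)) is O(not q ⊃ n), and O(not q) is already established, so O(n).
Premise 1 is O(b ⊃ not n); contrapositively O(n ⊃ not b). Since O(n) holds, K gives O(not b).
Premises 4, 5, 6 do not contribute to this derivation.
Hence not b is obligatory.

Obligatory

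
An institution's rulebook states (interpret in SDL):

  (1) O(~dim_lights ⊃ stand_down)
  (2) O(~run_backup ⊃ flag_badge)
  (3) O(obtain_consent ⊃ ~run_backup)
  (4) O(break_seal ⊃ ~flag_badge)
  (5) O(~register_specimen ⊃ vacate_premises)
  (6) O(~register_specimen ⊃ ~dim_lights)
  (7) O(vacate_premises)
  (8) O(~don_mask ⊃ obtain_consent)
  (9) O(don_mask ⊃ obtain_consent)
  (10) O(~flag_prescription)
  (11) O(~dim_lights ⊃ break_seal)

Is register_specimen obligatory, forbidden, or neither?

Obligatory

Premises 8 and 9 cover both cases: O(~don_mask ⊃ obtain_consent) and O(don_mask ⊃ obtain_consent). Since ~don_mask ∨ don_mask is a tautology, O(obtain_consent) follows.
Applying K to premise 3 (O(obtain_consent ⊃ ~run_backup)) and O(obtain_consent) yields O(~run_backup).
From O(~run_backup) and premise 2, O(~run_backup ⊃ flag_badge), we obtain O(flag_badge).
Premise 4, O(break_seal ⊃ ~flag_badge), contraposes to O(flag_badge ⊃ ~break_seal); with O(flag_badge) we get O(~break_seal).
Premise 11, O(~dim_lights ⊃ break_seal), contraposes to O(~break_seal ⊃ dim_lights); with O(~break_seal) we get O(dim_lights).
Premise 6 is O(~register_specimen ⊃ ~dim_lights); contrapositively O(dim_lights ⊃ register_specimen). Since O(dim_lights) holds, K gives O(register_specimen).
Premises 1, 5, 7, 10 do not contribute to this derivation.
Hence register_specimen is obligatory.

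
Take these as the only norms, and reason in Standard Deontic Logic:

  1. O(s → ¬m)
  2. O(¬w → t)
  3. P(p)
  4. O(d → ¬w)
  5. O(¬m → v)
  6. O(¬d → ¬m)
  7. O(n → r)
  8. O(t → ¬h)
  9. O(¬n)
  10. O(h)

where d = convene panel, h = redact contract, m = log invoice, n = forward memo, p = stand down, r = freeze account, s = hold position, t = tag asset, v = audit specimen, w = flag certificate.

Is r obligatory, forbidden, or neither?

Neither

Premise 7 is O(n → r), but O(n) is not derivable from the premises, so it does not yield O(r).
No premise or chain of K-axiom applications forces O(r), and none forces O(¬r). So r is neither obligatory nor forbidden under these norms.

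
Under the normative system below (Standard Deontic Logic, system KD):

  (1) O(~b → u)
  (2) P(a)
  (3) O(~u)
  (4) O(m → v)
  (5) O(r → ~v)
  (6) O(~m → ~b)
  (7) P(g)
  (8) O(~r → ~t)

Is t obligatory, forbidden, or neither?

Forbidden

From premise 3 we have O(~u).
Premise 1, O(~b → u), contraposes to O(~u → b); with O(~u) we get O(b).
Premise 6 is O(~m → ~b); contrapositively O(b → m). Since O(b) holds, K gives O(m).
With premise 4, O(m → v), the K-axiom yields O(v).
The contrapositive of premise 5 (O(r → ~v)) is O(v → ~r), and O(v) is already established, so O(~r).
Premise 8 is O(~r → ~t); since O(~r), deontic closure gives O(~t).
Premises 2, 7 do not contribute to this derivation.
Thus O(~t), which is F(t): t is forbidden.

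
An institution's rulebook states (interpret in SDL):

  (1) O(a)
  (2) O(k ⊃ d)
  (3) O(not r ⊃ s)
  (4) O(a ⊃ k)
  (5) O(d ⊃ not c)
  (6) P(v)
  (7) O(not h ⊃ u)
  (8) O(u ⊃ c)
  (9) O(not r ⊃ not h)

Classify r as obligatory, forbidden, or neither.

Obligatory

From premise 1 we have O(a).
Premise 4 is O(a ⊃ k); since O(a), deontic closure gives O(k).
With premise 2, O(k ⊃ d), the K-axiom yields O(d).
Applying K to premise 5 (O(d ⊃ not c)) and O(d) yields O(not c).
The contrapositive of premise 8 (O(u ⊃ c)) is O(not c ⊃ not u), and O(not c) is already established, so O(not u).
Premise 7, O(not h ⊃ u), contraposes to O(not u ⊃ h); with O(not u) we get O(h).
Premise 9, O(not r ⊃ not h), contraposes to O(h ⊃ r); with O(h) we get O(r).
Premises 3, 6 do not contribute to this derivation.
Hence r is obligatory.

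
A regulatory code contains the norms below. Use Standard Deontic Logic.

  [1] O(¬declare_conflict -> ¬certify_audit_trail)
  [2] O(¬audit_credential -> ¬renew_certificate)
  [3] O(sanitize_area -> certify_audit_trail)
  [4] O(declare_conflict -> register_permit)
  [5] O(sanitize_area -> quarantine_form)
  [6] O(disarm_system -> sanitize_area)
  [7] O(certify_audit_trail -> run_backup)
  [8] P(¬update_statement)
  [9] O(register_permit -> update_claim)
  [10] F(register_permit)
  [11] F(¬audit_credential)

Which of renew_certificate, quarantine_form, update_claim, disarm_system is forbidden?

Premise 10, F(register_permit), is equivalent to O(¬register_permit).
Premise 4 is O(declare_conflict -> register_permit); contrapositively O(¬register_permit -> ¬declare_conflict). Since O(¬register_permit) holds, K gives O(¬declare_conflict).
From O(¬declare_conflict) and premise 1, O(¬declare_conflict -> ¬certify_audit_trail), we obtain O(¬certify_audit_trail).
Premise 3 is O(sanitize_area -> certify_audit_trail); contrapositively O(¬certify_audit_trail -> ¬sanitize_area). Since O(¬certify_audit_trail) holds, K gives O(¬sanitize_area).
Premise 6 is O(disarm_system -> sanitize_area); contrapositively O(¬sanitize_area -> ¬disarm_system). Since O(¬sanitize_area) holds, K gives O(¬disarm_system).
So O(¬disarm_system) holds, i.e. disarm_system is forbidden. None of the other listed options is forbidden under the premises.

disarm_system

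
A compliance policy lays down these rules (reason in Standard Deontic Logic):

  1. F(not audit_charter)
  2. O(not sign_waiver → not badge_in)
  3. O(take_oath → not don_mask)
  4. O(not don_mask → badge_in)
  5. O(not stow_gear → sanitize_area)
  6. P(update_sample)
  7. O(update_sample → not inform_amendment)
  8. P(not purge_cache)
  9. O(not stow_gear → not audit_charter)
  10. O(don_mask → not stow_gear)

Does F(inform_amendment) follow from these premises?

Premise 7 is O(update_sample → not inform_amendment), but O(update_sample) is not derivable from the premises (the permission P(update_sample) asserts only not O(not update_sample), not O(update_sample)), so it does not yield O(not inform_amendment).
No other premise forces O(not inform_amendment). An ideal world satisfying every premise can still have inform_amendment true, so F(inform_amendment) is not derivable.

No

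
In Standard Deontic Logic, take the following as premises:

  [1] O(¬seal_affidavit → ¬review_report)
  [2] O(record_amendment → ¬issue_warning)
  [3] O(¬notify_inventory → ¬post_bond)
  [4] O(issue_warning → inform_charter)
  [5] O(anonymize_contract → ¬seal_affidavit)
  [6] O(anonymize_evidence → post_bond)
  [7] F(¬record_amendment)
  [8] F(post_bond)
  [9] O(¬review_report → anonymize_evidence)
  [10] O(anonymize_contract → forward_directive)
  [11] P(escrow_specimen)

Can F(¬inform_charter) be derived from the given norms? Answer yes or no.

No

Premise 4 is O(issue_warning → inform_charter), but O(issue_warning) is not derivable from the premises, so it does not yield O(inform_charter).
No other premise forces O(inform_charter). An ideal world satisfying every premise can still have ¬inform_charter true, so F(¬inform_charter) is not derivable.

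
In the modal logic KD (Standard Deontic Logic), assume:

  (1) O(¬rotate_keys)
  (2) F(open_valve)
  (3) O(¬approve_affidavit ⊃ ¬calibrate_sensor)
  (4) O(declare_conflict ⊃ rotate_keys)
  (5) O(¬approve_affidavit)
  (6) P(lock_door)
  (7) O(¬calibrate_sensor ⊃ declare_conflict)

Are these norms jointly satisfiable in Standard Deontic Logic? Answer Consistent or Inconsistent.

From premise 5 we have O(¬approve_affidavit).
Applying K to premise 3 (O(¬approve_affidavit ⊃ ¬calibrate_sensor)) and O(¬approve_affidavit) yields O(¬calibrate_sensor).
Applying K to premise 7 (O(¬calibrate_sensor ⊃ declare_conflict)) and O(¬calibrate_sensor) yields O(declare_conflict).
From O(declare_conflict) and premise 4, O(declare_conflict ⊃ rotate_keys), we obtain O(rotate_keys).
But premise 1 directly asserts O(¬rotate_keys).
We now have both O(rotate_keys) and O(¬rotate_keys) — rotate_keys is simultaneously obligatory and forbidden, violating the D-axiom.

Inconsistent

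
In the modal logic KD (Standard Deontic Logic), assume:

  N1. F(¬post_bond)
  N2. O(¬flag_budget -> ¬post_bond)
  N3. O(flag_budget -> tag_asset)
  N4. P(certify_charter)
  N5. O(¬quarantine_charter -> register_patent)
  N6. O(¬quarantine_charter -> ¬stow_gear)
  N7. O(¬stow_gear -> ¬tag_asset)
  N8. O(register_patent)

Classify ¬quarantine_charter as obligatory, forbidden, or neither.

F(¬post_bond) at premise 1 means O(post_bond).
Premise 2 is O(¬flag_budget -> ¬post_bond); contrapositively O(post_bond -> flag_budget). Since O(post_bond) holds, K gives O(flag_budget).
With premise 3, O(flag_budget -> tag_asset), the K-axiom yields O(tag_asset).
Premise 7, O(¬stow_gear -> ¬tag_asset), contraposes to O(tag_asset -> stow_gear); with O(tag_asset) we get O(stow_gear).
The contrapositive of premise 6 (O(¬quarantine_charter -> ¬stow_gear)) is O(stow_gear -> quarantine_charter), and O(stow_gear) is already established, so O(quarantine_charter).
Premises 4, 5, 8 do not contribute to this derivation.
Thus O(quarantine_charter), which is F(¬quarantine_charter): ¬quarantine_charter is forbidden.

Forbidden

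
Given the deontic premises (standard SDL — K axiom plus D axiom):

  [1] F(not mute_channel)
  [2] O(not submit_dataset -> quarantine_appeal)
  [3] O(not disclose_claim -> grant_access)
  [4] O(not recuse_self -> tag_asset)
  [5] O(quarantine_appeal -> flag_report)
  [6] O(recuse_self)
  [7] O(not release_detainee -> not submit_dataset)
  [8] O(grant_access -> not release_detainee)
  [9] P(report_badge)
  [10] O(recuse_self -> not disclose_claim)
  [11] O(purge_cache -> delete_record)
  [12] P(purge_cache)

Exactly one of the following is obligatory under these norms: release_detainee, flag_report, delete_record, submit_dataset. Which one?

Premise 6 states O(recuse_self) outright.
Premise 10 is O(recuse_self -> not disclose_claim); since O(recuse_self), deontic closure gives O(not disclose_claim).
Premise 3 is O(not disclose_claim -> grant_access); since O(not disclose_claim), deontic closure gives O(grant_access).
From O(grant_access) and premise 8, O(grant_access -> not release_detainee), we obtain O(not release_detainee).
With premise 7, O(not release_detainee -> not submit_dataset), the K-axiom yields O(not submit_dataset).
Applying K to premise 2 (O(not submit_dataset -> quarantine_appeal)) and O(not submit_dataset) yields O(quarantine_appeal).
With premise 5, O(quarantine_appeal -> flag_report), the K-axiom yields O(flag_report).
So O(flag_report) holds — flag_report is obligatory. None of the other listed options is made obligatory by any chain of premises.

flag_report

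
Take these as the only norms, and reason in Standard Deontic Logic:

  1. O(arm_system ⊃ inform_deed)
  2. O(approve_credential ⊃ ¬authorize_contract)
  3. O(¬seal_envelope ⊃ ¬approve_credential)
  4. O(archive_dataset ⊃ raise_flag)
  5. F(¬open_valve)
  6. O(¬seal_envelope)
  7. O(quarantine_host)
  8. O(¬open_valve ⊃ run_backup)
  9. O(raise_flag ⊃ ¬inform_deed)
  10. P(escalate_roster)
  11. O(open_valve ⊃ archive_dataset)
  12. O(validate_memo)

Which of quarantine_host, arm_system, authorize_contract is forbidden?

arm_system

F(¬open_valve) at premise 5 means O(open_valve).
Premise 11 is O(open_valve ⊃ archive_dataset); since O(open_valve), deontic closure gives O(archive_dataset).
Premise 4 is O(archive_dataset ⊃ raise_flag); since O(archive_dataset), deontic closure gives O(raise_flag).
Applying K to premise 9 (O(raise_flag ⊃ ¬inform_deed)) and O(raise_flag) yields O(¬inform_deed).
Premise 1 is O(arm_system ⊃ inform_deed); contrapositively O(¬inform_deed ⊃ ¬arm_system). Since O(¬inform_deed) holds, K gives O(¬arm_system).
So O(¬arm_system) holds, i.e. arm_system is forbidden. None of the other listed options is forbidden under the premises.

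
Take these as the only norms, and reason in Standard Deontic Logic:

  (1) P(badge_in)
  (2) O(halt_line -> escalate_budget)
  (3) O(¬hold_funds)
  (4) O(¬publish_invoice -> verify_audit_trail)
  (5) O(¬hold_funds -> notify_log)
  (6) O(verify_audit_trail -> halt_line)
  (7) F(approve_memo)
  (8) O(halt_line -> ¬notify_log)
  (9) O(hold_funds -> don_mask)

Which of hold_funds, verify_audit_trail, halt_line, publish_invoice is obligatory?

publish_invoice

From premise 3 we have O(¬hold_funds).
From O(¬hold_funds) and premise 5, O(¬hold_funds -> notify_log), we obtain O(notify_log).
Premise 8, O(halt_line -> ¬notify_log), contraposes to O(notify_log -> ¬halt_line); with O(notify_log) we get O(¬halt_line).
Premise 6 is O(verify_audit_trail -> halt_line); contrapositively O(¬halt_line -> ¬verify_audit_trail). Since O(¬halt_line) holds, K gives O(¬verify_audit_trail).
Premise 4, O(¬publish_invoice -> verify_audit_trail), contraposes to O(¬verify_audit_trail -> publish_invoice); with O(¬verify_audit_trail) we get O(publish_invoice).
So O(publish_invoice) holds — publish_invoice is obligatory. None of the other listed options is made obligatory by any chain of premises.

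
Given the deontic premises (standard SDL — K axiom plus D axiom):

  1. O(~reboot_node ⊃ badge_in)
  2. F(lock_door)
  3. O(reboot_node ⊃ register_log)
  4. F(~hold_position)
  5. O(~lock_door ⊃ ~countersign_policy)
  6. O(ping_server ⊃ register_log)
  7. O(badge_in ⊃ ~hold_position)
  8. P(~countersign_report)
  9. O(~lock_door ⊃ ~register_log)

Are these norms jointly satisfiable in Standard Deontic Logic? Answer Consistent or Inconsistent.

Inconsistent

Premise 4 is F(~hold_position), i.e. O(hold_position).
Premise 7 is O(badge_in ⊃ ~hold_position); contrapositively O(hold_position ⊃ ~badge_in). Since O(hold_position) holds, K gives O(~badge_in).
Premise 1, O(~reboot_node ⊃ badge_in), contraposes to O(~badge_in ⊃ reboot_node); with O(~badge_in) we get O(reboot_node).
Applying K to premise 3 (O(reboot_node ⊃ register_log)) and O(reboot_node) yields O(register_log).
Premise 9 is O(~lock_door ⊃ ~register_log); contrapositively O(register_log ⊃ lock_door). Since O(register_log) holds, K gives O(lock_door).
Yet premise 2 is F(lock_door), i.e. O(~lock_door).
We now have both O(lock_door) and O(~lock_door) — lock_door is simultaneously obligatory and forbidden, violating the D-axiom.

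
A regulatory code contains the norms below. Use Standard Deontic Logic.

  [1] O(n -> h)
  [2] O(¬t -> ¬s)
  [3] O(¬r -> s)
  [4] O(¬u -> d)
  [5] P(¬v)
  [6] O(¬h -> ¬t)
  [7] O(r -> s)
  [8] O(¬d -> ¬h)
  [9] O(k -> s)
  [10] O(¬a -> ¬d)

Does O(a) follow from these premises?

By case analysis on r: premise 7 gives O(r -> s) and premise 3 gives O(¬r -> s), so O(s) either way.
Premise 2 is O(¬t -> ¬s); contrapositively O(s -> t). Since O(s) holds, K gives O(t).
Premise 6, O(¬h -> ¬t), contraposes to O(t -> h); with O(t) we get O(h).
Premise 8, O(¬d -> ¬h), contraposes to O(h -> d); with O(h) we get O(d).
The contrapositive of premise 10 (O(¬a -> ¬d)) is O(d -> a), and O(d) is already established, so O(a).
Premises 1, 4, 5, 9 do not contribute to this derivation.
So O(a) follows.

Yes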